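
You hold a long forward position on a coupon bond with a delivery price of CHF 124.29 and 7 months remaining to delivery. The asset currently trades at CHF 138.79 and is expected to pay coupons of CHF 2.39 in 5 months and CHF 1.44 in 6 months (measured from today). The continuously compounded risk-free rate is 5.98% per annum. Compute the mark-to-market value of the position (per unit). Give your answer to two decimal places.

CHF 15.03

PV(remaining coupons) I = 2.39·e^(−0.0598·5/12) + 1.44·e^(−0.0598·6/12) = 3.7288
Current forward F = (S − I)·e^(rT) = (138.79 − 3.7288)·e^(0.0598·7/12) = 135.0612 × 1.035499 = 139.8557
Value (long) = (F − K)·e^(−rT) = (139.8557 − 124.29) × 0.965718 = 15.0321
Value = CHF 15.03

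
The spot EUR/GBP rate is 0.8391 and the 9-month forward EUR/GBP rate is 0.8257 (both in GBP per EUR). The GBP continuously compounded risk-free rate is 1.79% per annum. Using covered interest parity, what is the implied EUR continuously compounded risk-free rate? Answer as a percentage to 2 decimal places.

3.94%

F = S·e^((r_GBP − r_EUR)T) ⇒ r_EUR = r_GBP − ln(F/S)/T
ln(0.8257/0.8391) = -0.016098; /(9/12) = -0.021464
r_EUR = 0.0179 + 0.021464 = 0.039364
r_EUR = 3.94%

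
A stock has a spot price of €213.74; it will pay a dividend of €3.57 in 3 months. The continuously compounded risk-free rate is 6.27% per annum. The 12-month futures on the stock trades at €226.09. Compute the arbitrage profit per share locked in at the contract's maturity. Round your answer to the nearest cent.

€2.26 per share

PV(dividends) I = 3.57·e^(−0.0627·3/12) = 3.5145
Fair futures F* = (S − I)·e^(rT) = (213.74 − 3.5145)·e^0.062700 = 210.2255 × 1.064707 = 223.8286
Market €226.09 > fair 223.8286: forward overpriced → cash-and-carry (borrow at r, buy the stock and collect the dividends, short the forward).
Profit at T = |F_mkt − F*| = |226.09 − 223.8286| = €2.26 per share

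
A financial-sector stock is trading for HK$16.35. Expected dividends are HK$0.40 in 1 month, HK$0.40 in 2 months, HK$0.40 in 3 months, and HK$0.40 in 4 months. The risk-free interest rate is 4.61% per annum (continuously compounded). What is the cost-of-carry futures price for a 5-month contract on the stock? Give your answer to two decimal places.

PV(dividends) I = 0.40·e^(−0.0461·1/12) + 0.40·e^(−0.0461·2/12) + 0.40·e^(−0.0461·3/12) + 0.40·e^(−0.0461·4/12)
I = 0.3985 + 0.3969 + 0.3954 + 0.3939 = 1.5847
F = (S − I)·e^(rT) = (16.35 − 1.5847) · e^(0.0461·5/12)
= 14.7653 · e^0.019208 = 14.7653 × 1.019394 = HK$15.05

HK$15.05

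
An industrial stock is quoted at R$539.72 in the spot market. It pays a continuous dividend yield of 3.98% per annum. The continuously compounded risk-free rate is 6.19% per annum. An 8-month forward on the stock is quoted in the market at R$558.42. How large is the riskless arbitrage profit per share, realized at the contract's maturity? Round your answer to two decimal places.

R$10.69 per share

Fair forward: F* = S·e^(carry·T), with carry = (r − q) = 0.0619 − 0.0398 = 0.0221
F* = 539.72 · e^(0.0221 × 8/12) = 539.72 · e^0.014733 = 539.72 × 1.014842 = R$547.7305
Market R$558.42 > fair R$547.7305: forward overpriced → cash-and-carry (buy spot, short the forward).
At maturity, profit = |F_mkt − F*| = |558.42 − 547.7305| = R$10.69 per share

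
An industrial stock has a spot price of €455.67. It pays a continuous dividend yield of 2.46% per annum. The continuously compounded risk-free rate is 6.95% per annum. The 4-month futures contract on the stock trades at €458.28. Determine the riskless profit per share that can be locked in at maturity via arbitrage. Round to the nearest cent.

Fair futures: F* = S·e^(carry·T), with carry = (r − q) = 0.0695 − 0.0246 = 0.0449
F* = 455.67 · e^(0.0449 × 4/12) = 455.67 · e^0.014967 = 455.67 × 1.015080 = €462.5415
Market €458.28 < fair €462.5415: forward underpriced → reverse cash-and-carry (short spot, go long the forward).
At maturity, profit = |F_mkt − F*| = |458.28 − 462.5415| = €4.26 per share

€4.26 per share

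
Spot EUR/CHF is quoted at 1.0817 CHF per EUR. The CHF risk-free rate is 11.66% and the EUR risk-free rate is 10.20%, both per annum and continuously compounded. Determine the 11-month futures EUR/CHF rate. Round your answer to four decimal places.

F = S·e^((r_CHF − r_EUR)T) = 1.0817 · e^((0.1166 − 0.1020) × 11/12)
= 1.0817 · e^0.013383 = 1.0817 × 1.013473
F = 1.0963 CHF per EUR

1.0963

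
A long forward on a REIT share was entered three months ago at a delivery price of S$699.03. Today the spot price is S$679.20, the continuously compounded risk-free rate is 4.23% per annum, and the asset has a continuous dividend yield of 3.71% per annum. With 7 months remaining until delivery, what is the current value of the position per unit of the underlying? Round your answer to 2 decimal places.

-S$17.33

Current fair forward for the remaining 7 months: F = S·e^((r − q)·T), (r − q) = 0.0423 − 0.0371 = 0.0052
F = 679.20 · e^(0.0052 × 7/12) = 679.20 × 1.003038 = 681.2634
Value of long forward = (F − K)·e^(−rT) = (681.2634 − 699.03) · e^(−0.0423·7/12)
= -17.7666 × 0.975627 = -17.33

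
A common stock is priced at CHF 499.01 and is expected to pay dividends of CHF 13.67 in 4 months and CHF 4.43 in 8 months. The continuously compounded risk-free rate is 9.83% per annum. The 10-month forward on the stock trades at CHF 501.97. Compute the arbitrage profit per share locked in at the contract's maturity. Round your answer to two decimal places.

PV(dividends) I = 13.67·e^(−0.0983·4/12) + 4.43·e^(−0.0983·8/12) = 17.3783
Fair forward F* = (S − I)·e^(rT) = (499.01 − 17.3783)·e^0.081917 = 481.6317 × 1.085366 = 522.7467
Market CHF 501.97 < fair 522.7467: forward underpriced → reverse cash-and-carry (short the stock, invest proceeds at r, pay the dividends, go long the forward).
Profit at T = |F_mkt − F*| = |501.97 − 522.7467| = CHF 20.78 per share

CHF 20.78 per share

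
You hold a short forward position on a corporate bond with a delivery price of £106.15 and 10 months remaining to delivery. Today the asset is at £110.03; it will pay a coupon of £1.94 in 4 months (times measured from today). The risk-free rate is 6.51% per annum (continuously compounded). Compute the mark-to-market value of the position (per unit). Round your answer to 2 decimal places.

PV(remaining coupons) I = 1.94·e^(−0.0651·4/12) = 1.8984
Current forward F = (S − I)·e^(rT) = (110.03 − 1.8984)·e^(0.0651·10/12) = 108.1316 × 1.055749 = 114.1598
Value (long) = (F − K)·e^(−rT) = (114.1598 − 106.15) × 0.947195 = 7.5868
Short position value = −(long value) = -£7.59

-£7.59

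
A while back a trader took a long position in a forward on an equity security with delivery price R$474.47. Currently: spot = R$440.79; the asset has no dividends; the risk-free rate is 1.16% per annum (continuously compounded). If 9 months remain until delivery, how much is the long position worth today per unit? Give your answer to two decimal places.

Current fair forward for the remaining 9 months: F = S·e^(r·T), r = 0.0116
F = 440.79 · e^(0.0116 × 9/12) = 440.79 × 1.008738 = 444.6416
Value of long forward = (F − K)·e^(−rT) = (444.6416 − 474.47) · e^(−0.0116·9/12)
= -29.8284 × 0.991338 = -29.57

-R$29.57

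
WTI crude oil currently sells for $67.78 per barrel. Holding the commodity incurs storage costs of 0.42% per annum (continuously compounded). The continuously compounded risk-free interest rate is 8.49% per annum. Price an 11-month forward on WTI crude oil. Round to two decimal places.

$73.55 per barrel

Net carry = r + u − y = 0.0849 + 0.0042 − 0.0000 = 0.0891
F = S·e^((r+u−y)T) = 67.78 · e^(0.0891 × 11/12) = 67.78 · e^0.081675
= 67.78 × 1.085103 = $73.55 per barrel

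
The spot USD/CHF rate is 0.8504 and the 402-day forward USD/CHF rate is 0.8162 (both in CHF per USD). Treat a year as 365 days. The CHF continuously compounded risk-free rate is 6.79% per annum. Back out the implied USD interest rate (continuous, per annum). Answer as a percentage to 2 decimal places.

F = S·e^((r_CHF − r_USD)T) ⇒ r_USD = r_CHF − ln(F/S)/T
ln(0.8162/0.8504) = -0.041047; /(402/365) = -0.037269
r_USD = 0.0679 + 0.037269 = 0.105169
r_USD = 10.52%

10.52%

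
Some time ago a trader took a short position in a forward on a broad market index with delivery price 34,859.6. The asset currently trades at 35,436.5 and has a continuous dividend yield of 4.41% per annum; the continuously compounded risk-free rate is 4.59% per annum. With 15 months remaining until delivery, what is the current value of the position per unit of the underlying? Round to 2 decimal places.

-620.10

Current fair forward for the remaining 15 months: F = S·e^((r − q)·T), (r − q) = 0.0459 − 0.0441 = 0.0018
F = 35436.5 · e^(0.0018 × 15/12) = 35436.5 × 1.00225253 = 35516.3218
Value of long forward = (F − K)·e^(−rT) = (35516.3218 − 34859.6) · e^(−0.0459·15/12)
= 656.7218 × 0.94423991 = 620.10
Short position value = −(long value) = -620.10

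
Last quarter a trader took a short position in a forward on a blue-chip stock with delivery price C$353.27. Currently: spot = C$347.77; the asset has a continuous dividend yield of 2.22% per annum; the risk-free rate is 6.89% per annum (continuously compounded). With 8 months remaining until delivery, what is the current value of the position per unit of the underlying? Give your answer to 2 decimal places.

Current fair forward for the remaining 8 months: F = S·e^((r − q)·T), (r − q) = 0.0689 − 0.0222 = 0.0467
F = 347.77 · e^(0.0467 × 8/12) = 347.77 × 1.031623 = 358.7675
Value of long forward = (F − K)·e^(−rT) = (358.7675 − 353.27) · e^(−0.0689·8/12)
= 5.4975 × 0.955106 = 5.25
Short position value = −(long value) = -C$5.25

-C$5.25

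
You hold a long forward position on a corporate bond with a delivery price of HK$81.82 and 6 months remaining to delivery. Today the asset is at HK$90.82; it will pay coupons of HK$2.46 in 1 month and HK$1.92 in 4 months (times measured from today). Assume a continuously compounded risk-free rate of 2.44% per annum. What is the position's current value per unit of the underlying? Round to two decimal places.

HK$5.63

PV(remaining coupons) I = 2.46·e^(−0.0244·1/12) + 1.92·e^(−0.0244·4/12) = 4.3595
Current forward F = (S − I)·e^(rT) = (90.82 − 4.3595)·e^(0.0244·6/12) = 86.4605 × 1.012275 = 87.5218
Value (long) = (F − K)·e^(−rT) = (87.5218 − 81.82) × 0.987874 = 5.6327
Value = HK$5.63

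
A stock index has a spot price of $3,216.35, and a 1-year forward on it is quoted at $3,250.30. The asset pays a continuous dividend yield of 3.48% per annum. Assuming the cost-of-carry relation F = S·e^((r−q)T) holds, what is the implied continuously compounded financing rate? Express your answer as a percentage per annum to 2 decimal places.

4.53%

From F = S·e^((r−q)T): (r − q) = ln(F/S)/T
ln(3250.30/3216.35) = ln(1.010555) = 0.010500
(r − q) = 0.010500 / (1) = 0.010500
r = ln(F/S)/T + q = 0.010500 + 0.0348 = 0.045300
r = 4.53%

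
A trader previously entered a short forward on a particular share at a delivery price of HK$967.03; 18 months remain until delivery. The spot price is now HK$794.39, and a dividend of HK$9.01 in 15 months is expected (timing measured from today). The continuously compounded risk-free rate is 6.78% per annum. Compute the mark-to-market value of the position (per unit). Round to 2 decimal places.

PV(remaining dividends) I = 9.01·e^(−0.0678·15/12) = 8.2779
Current forward F = (S − I)·e^(rT) = (794.39 − 8.2779)·e^(0.0678·18/12) = 786.1121 × 1.107051 = 870.2662
Value (long) = (F − K)·e^(−rT) = (870.2662 − 967.03) × 0.903301 = -87.4068
Short position value = −(long value) = HK$87.41

HK$87.41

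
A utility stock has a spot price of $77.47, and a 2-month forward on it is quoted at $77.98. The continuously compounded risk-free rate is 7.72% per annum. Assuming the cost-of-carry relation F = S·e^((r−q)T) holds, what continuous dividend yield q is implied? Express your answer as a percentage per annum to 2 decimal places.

From F = S·e^((r−q)T): (r − q) = ln(F/S)/T
ln(77.98/77.47) = ln(1.006583) = 0.006561
(r − q) = 0.006561 / (2/12) = 0.039366
q = r − ln(F/S)/T = 0.0772 − 0.039366 = 0.037834
q = 3.78%

3.78%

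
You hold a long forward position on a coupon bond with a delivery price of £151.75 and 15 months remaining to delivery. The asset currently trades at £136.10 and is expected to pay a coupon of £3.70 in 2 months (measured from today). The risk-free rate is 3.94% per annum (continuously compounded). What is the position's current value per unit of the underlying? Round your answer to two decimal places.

-£12.03

PV(remaining coupons) I = 3.70·e^(−0.0394·2/12) = 3.6758
Current forward F = (S − I)·e^(rT) = (136.10 − 3.6758)·e^(0.0394·15/12) = 132.4242 × 1.050483 = 139.1094
Value (long) = (F − K)·e^(−rT) = (139.1094 − 151.75) × 0.951943 = -12.0331
Value = -£12.03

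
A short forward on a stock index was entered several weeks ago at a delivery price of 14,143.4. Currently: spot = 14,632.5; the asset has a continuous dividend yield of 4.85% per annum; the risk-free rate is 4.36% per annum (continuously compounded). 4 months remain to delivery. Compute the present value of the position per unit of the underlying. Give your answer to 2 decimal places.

-458.51

Current fair forward for the remaining 4 months: F = S·e^((r − q)·T), (r − q) = 0.0436 − 0.0485 = -0.0049
F = 14632.5 · e^(-0.0049 × 4/12) = 14632.5 × 0.99836800 = 14608.6198
Value of long forward = (F − K)·e^(−rT) = (14608.6198 − 14143.4) · e^(−0.0436·4/12)
= 465.2198 × 0.98557177 = 458.51
Short position value = −(long value) = -458.51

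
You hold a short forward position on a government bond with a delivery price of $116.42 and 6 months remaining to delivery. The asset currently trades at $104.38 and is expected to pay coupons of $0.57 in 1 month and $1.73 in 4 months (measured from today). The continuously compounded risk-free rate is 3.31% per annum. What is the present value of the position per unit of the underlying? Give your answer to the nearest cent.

PV(remaining coupons) I = 0.57·e^(−0.0331·1/12) + 1.73·e^(−0.0331·4/12) = 2.2794
Current forward F = (S − I)·e^(rT) = (104.38 − 2.2794)·e^(0.0331·6/12) = 102.1006 × 1.016688 = 103.8045
Value (long) = (F − K)·e^(−rT) = (103.8045 − 116.42) × 0.983586 = -12.4084
Short position value = −(long value) = $12.41

$12.41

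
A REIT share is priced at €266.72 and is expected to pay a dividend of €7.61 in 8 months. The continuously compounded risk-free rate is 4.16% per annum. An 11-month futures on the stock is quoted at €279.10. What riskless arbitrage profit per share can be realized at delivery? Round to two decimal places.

PV(dividends) I = 7.61·e^(−0.0416·8/12) = 7.4018
Fair futures F* = (S − I)·e^(rT) = (266.72 − 7.4018)·e^0.038133 = 259.3182 × 1.038869 = 269.3976
Market €279.10 > fair 269.3976: forward overpriced → cash-and-carry (borrow at r, buy the stock and collect the dividends, short the forward).
Profit at T = |F_mkt − F*| = |279.10 − 269.3976| = €9.70 per share

€9.70 per share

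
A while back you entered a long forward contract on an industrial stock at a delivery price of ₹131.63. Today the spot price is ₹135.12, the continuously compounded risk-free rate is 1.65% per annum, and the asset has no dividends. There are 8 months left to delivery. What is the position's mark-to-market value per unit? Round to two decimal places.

₹4.93

Current fair forward for the remaining 8 months: F = S·e^(r·T), r = 0.0165
F = 135.12 · e^(0.0165 × 8/12) = 135.12 × 1.011061 = 136.6146
Value of long forward = (F − K)·e^(−rT) = (136.6146 − 131.63) · e^(−0.0165·8/12)
= 4.9846 × 0.989060 = 4.93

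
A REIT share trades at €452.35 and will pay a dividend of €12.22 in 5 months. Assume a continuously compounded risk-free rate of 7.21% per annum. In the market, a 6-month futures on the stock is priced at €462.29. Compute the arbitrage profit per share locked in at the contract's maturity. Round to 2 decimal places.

PV(dividends) I = 12.22·e^(−0.0721·5/12) = 11.8584
Fair futures F* = (S − I)·e^(rT) = (452.35 − 11.8584)·e^0.036050 = 440.4916 × 1.036708 = 456.6612
Market €462.29 > fair 456.6612: forward overpriced → cash-and-carry (borrow at r, buy the stock and collect the dividends, short the forward).
Profit at T = |F_mkt − F*| = |462.29 − 456.6612| = €5.63 per share

€5.63 per share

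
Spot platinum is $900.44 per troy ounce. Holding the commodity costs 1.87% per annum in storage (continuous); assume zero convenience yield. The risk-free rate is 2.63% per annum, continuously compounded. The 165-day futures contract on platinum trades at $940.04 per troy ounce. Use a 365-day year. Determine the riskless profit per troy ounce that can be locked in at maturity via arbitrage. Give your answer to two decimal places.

$21.10 per troy ounce

Fair futures: F* = S·e^(carry·T), with carry = (r + u) = 0.0263 + 0.0187 = 0.0450
F* = 900.44 · e^(0.0450 × 165/365) = 900.44 · e^0.020342 = 900.44 × 1.020550 = $918.9440
Market $940.04 > fair $918.9440: forward overpriced → cash-and-carry (buy spot, short the forward).
At maturity, profit = |F_mkt − F*| = |940.04 − 918.9440| = $21.10 per troy ounce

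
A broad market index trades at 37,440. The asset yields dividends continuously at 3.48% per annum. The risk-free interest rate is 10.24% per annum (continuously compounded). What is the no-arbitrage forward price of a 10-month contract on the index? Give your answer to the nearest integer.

39,610

F = S·e^((r − q)T) = 37440 · e^((0.1024 − 0.0348) × 10/12)
= 37440 · e^0.056333 = 37440 × 1.057950
F = 39,610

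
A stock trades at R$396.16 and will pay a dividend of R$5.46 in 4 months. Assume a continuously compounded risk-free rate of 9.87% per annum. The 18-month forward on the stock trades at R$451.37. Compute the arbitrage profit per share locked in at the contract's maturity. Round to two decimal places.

R$1.88 per share

PV(dividends) I = 5.46·e^(−0.0987·4/12) = 5.2833
Fair forward F* = (S − I)·e^(rT) = (396.16 − 5.2833)·e^0.148050 = 390.8767 × 1.159571 = 453.2493
Market R$451.37 < fair 453.2493: forward underpriced → reverse cash-and-carry (short the stock, invest proceeds at r, pay the dividends, go long the forward).
Profit at T = |F_mkt − F*| = |451.37 − 453.2493| = R$1.88 per share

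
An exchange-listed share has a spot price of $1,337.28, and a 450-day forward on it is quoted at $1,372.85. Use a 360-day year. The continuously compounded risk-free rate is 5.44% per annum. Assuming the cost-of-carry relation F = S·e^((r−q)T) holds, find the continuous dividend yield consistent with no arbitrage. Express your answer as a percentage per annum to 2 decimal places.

From F = S·e^((r−q)T): (r − q) = ln(F/S)/T
ln(1372.85/1337.28) = ln(1.026599) = 0.026251
(r − q) = 0.026251 / (450/360) = 0.021001
q = r − ln(F/S)/T = 0.0544 − 0.021001 = 0.033399
q = 3.34%

3.34%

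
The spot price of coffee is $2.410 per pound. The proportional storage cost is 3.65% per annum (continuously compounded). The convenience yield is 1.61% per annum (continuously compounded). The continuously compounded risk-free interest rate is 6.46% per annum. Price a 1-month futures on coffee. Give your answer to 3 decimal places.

Net carry = r + u − y = 0.0646 + 0.0365 − 0.0161 = 0.0850
F = S·e^((r+u−y)T) = 2.410 · e^(0.0850 × 1/12) = 2.410 · e^0.007083
= 2.410 × 1.007108 = $2.427 per pound

$2.427 per pound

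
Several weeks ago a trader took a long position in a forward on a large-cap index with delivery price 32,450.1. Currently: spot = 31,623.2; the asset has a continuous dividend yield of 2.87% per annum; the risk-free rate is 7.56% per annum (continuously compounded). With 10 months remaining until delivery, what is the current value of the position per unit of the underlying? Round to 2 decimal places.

407.04

Current fair forward for the remaining 10 months: F = S·e^((r − q)·T), (r − q) = 0.0756 − 0.0287 = 0.0469
F = 31623.2 · e^(0.0469 × 10/12) = 31623.2 × 1.03985713 = 32883.6100
Value of long forward = (F − K)·e^(−rT) = (32883.6100 − 32450.1) · e^(−0.0756·10/12)
= 433.5100 × 0.93894347 = 407.04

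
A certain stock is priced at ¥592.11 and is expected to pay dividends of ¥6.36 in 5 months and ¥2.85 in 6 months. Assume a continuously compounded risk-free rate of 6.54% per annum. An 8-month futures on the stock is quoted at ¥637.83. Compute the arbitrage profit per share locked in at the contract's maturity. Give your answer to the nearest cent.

¥28.68 per share

PV(dividends) I = 6.36·e^(−0.0654·5/12) + 2.85·e^(−0.0654·6/12) = 8.9473
Fair futures F* = (S − I)·e^(rT) = (592.11 − 8.9473)·e^0.043600 = 583.1627 × 1.044564 = 609.1508
Market ¥637.83 > fair 609.1508: forward overpriced → cash-and-carry (borrow at r, buy the stock and collect the dividends, short the forward).
Profit at T = |F_mkt − F*| = |637.83 − 609.1508| = ¥28.68 per share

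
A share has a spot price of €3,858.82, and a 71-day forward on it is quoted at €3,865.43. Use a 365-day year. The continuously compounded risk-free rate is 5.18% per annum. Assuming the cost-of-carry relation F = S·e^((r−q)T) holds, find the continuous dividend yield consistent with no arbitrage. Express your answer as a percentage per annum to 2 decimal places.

From F = S·e^((r−q)T): (r − q) = ln(F/S)/T
ln(3865.43/3858.82) = ln(1.001713) = 0.001712
(r − q) = 0.001712 / (71/365) = 0.008801
q = r − ln(F/S)/T = 0.0518 − 0.008801 = 0.042999
q = 4.30%

4.30%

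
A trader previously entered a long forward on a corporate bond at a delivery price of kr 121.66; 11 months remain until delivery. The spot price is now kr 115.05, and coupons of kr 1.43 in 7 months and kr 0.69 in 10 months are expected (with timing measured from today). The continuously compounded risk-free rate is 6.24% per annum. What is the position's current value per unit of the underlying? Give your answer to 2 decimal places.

-kr 1.88

PV(remaining coupons) I = 1.43·e^(−0.0624·7/12) + 0.69·e^(−0.0624·10/12) = 2.0339
Current forward F = (S − I)·e^(rT) = (115.05 − 2.0339)·e^(0.0624·11/12) = 113.0161 × 1.058868 = 119.6691
Value (long) = (F − K)·e^(−rT) = (119.6691 − 121.66) × 0.944405 = -1.8802
Value = -kr 1.88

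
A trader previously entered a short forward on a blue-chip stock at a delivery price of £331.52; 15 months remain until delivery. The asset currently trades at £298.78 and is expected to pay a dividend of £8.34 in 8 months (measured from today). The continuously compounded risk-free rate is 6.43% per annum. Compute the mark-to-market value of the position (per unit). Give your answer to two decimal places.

£15.13

PV(remaining dividends) I = 8.34·e^(−0.0643·8/12) = 7.9900
Current forward F = (S − I)·e^(rT) = (298.78 − 7.9900)·e^(0.0643·15/12) = 290.7900 × 1.083693 = 315.1271
Value (long) = (F − K)·e^(−rT) = (315.1271 − 331.52) × 0.922770 = -15.1269
Short position value = −(long value) = £15.13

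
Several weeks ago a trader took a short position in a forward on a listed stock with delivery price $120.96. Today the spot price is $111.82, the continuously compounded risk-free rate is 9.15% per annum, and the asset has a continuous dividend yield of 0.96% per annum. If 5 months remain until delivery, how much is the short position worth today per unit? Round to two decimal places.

$5.06

Current fair forward for the remaining 5 months: F = S·e^((r − q)·T), (r − q) = 0.0915 − 0.0096 = 0.0819
F = 111.82 · e^(0.0819 × 5/12) = 111.82 × 1.034714 = 115.7017
Value of long forward = (F − K)·e^(−rT) = (115.7017 − 120.96) · e^(−0.0915·5/12)
= -5.2583 × 0.962593 = -5.06
Short position value = −(long value) = $5.06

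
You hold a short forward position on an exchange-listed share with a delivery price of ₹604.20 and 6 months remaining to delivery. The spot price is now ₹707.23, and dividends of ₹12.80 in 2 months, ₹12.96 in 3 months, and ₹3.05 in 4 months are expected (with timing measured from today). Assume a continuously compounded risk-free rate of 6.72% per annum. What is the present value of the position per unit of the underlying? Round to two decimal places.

PV(remaining dividends) I = 12.80·e^(−0.0672·2/12) + 12.96·e^(−0.0672·3/12) + 3.05·e^(−0.0672·4/12) = 28.3840
Current forward F = (S − I)·e^(rT) = (707.23 − 28.3840)·e^(0.0672·6/12) = 678.8460 × 1.034171 = 702.0428
Value (long) = (F − K)·e^(−rT) = (702.0428 − 604.20) × 0.966958 = 94.6099
Short position value = −(long value) = -₹94.61

-₹94.61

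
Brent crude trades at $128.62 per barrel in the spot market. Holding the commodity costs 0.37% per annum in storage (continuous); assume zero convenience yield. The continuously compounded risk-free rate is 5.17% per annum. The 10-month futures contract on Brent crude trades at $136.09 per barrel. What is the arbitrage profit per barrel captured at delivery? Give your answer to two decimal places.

$1.39 per barrel

Fair futures: F* = S·e^(carry·T), with carry = (r + u) = 0.0517 + 0.0037 = 0.0554
F* = 128.62 · e^(0.0554 × 10/12) = 128.62 · e^0.046167 = 128.62 × 1.047249 = $134.6972
Market $136.09 > fair $134.6972: forward overpriced → cash-and-carry (buy spot, short the forward).
At maturity, profit = |F_mkt − F*| = |136.09 − 134.6972| = $1.39 per barrel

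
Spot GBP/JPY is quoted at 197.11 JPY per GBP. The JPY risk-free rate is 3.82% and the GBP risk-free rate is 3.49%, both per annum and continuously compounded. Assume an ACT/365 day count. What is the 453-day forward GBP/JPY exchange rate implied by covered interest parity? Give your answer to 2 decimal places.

197.92

F = S·e^((r_JPY − r_GBP)T) = 197.11 · e^((0.0382 − 0.0349) × 453/365)
= 197.11 · e^0.004096 = 197.11 × 1.004104
F = 197.92 JPY per GBP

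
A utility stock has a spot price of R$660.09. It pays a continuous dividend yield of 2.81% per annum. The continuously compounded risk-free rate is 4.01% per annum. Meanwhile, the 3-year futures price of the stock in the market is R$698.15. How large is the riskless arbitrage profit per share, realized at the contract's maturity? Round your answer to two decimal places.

R$13.86 per share

Fair futures: F* = S·e^(carry·T), with carry = (r − q) = 0.0401 − 0.0281 = 0.0120
F* = 660.09 · e^(0.0120 × 3) = 660.09 · e^0.036000 = 660.09 × 1.036656 = R$684.2863
Market R$698.15 > fair R$684.2863: forward overpriced → cash-and-carry (buy spot, short the forward).
At maturity, profit = |F_mkt − F*| = |698.15 − 684.2863| = R$13.86 per share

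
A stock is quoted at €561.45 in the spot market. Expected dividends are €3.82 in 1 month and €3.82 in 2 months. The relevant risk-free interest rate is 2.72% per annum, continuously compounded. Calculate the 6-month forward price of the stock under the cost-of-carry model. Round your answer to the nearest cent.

PV(dividends) I = 3.82·e^(−0.0272·1/12) + 3.82·e^(−0.0272·2/12)
I = 3.8114 + 3.8027 = 7.6141
F = (S − I)·e^(rT) = (561.45 − 7.6141) · e^(0.0272·6/12)
= 553.8359 · e^0.013600 = 553.8359 × 1.013693 = €561.42

€561.42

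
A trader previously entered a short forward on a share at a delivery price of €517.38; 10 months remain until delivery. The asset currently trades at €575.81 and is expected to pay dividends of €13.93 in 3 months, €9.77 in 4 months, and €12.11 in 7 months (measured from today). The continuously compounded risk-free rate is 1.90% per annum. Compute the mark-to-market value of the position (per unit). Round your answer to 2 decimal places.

PV(remaining dividends) I = 13.93·e^(−0.0190·3/12) + 9.77·e^(−0.0190·4/12) + 12.11·e^(−0.0190·7/12) = 35.5488
Current forward F = (S − I)·e^(rT) = (575.81 − 35.5488)·e^(0.0190·10/12) = 540.2612 × 1.015959 = 548.8832
Value (long) = (F − K)·e^(−rT) = (548.8832 − 517.38) × 0.984291 = 31.0083
Short position value = −(long value) = -€31.01

-€31.01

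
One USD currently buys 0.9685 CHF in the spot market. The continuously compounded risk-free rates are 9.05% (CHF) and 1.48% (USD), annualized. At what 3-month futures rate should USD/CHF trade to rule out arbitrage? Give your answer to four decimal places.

0.9870

F = S·e^((r_CHF − r_USD)T) = 0.9685 · e^((0.0905 − 0.0148) × 3/12)
= 0.9685 · e^0.018925 = 0.9685 × 1.019105
F = 0.9870 CHF per USD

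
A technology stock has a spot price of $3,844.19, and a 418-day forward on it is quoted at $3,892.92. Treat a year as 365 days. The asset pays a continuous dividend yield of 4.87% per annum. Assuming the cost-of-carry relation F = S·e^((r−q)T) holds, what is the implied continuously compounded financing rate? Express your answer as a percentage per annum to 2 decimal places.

From F = S·e^((r−q)T): (r − q) = ln(F/S)/T
ln(3892.92/3844.19) = ln(1.012676) = 0.012596
(r − q) = 0.012596 / (418/365) = 0.010999
r = ln(F/S)/T + q = 0.010999 + 0.0487 = 0.059699
r = 5.97%

5.97%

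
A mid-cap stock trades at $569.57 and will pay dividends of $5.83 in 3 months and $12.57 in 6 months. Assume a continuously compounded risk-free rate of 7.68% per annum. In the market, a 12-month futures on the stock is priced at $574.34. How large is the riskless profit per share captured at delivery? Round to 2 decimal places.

$21.46 per share

PV(dividends) I = 5.83·e^(−0.0768·3/12) + 12.57·e^(−0.0768·6/12) = 17.8156
Fair futures F* = (S − I)·e^(rT) = (569.57 − 17.8156)·e^0.076800 = 551.7544 × 1.079826 = 595.7987
Market $574.34 < fair 595.7987: forward underpriced → reverse cash-and-carry (short the stock, invest proceeds at r, pay the dividends, go long the forward).
Profit at T = |F_mkt − F*| = |574.34 − 595.7987| = $21.46 per share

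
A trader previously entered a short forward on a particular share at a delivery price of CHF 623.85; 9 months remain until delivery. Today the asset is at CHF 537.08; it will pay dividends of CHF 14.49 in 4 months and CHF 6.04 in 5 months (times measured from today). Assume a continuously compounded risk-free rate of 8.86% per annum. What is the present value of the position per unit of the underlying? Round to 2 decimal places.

CHF 66.55

PV(remaining dividends) I = 14.49·e^(−0.0886·4/12) + 6.04·e^(−0.0886·5/12) = 19.8894
Current forward F = (S − I)·e^(rT) = (537.08 − 19.8894)·e^(0.0886·9/12) = 517.1906 × 1.068708 = 552.7257
Value (long) = (F − K)·e^(−rT) = (552.7257 − 623.85) × 0.935710 = -66.5517
Short position value = −(long value) = CHF 66.55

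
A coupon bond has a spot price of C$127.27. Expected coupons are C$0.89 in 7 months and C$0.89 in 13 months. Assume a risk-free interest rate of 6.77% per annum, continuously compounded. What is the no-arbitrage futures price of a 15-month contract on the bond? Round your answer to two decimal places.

PV(coupons) I = 0.89·e^(−0.0677·7/12) + 0.89·e^(−0.0677·13/12)
I = 0.8555 + 0.8271 = 1.6826
F = (S − I)·e^(rT) = (127.27 − 1.6826) · e^(0.0677·15/12)
= 125.5874 · e^0.084625 = 125.5874 × 1.088309 = C$136.68

C$136.68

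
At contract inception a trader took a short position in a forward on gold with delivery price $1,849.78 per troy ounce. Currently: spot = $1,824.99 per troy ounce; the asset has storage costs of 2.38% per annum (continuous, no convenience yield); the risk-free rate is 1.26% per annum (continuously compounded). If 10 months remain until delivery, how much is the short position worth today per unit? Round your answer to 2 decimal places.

-$31.09 per troy ounce

Current fair forward for the remaining 10 months: F = S·e^((r + u)·T), (r + u) = 0.0126 + 0.0238 = 0.0364
F = 1824.99 · e^(0.0364 × 10/12) = 1824.99 × 1.03079808 = 1881.1962
Value of long forward = (F − K)·e^(−rT) = (1881.1962 − 1849.78) · e^(−0.0126·10/12)
= 31.4162 × 0.98955493 = 31.09
Short position value = −(long value) = -$31.09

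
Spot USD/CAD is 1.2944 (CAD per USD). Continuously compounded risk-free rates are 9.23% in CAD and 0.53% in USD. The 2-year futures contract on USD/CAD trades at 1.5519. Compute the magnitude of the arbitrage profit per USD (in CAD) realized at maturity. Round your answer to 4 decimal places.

0.0115 per USD (in CAD)

Fair futures: F* = S·e^(carry·T), with carry = (r_CAD − r_USD) = 0.0923 − 0.0053 = 0.0870
F* = 1.2944 · e^(0.0870 × 2) = 1.2944 · e^0.174000 = 1.2944 × 1.190056 = 1.5404
Market 1.5519 > fair 1.5404: forward overpriced → cash-and-carry (buy spot, short the forward).
At maturity, profit = |F_mkt − F*| = |1.5519 − 1.5404| = 0.0115 per USD (in CAD)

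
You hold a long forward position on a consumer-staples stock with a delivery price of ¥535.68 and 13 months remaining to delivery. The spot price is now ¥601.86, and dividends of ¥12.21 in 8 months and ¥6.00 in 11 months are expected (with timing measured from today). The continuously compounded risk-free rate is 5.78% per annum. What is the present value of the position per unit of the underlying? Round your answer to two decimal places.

¥81.26

PV(remaining dividends) I = 12.21·e^(−0.0578·8/12) + 6.00·e^(−0.0578·11/12) = 17.4388
Current forward F = (S − I)·e^(rT) = (601.86 − 17.4388)·e^(0.0578·13/12) = 584.4212 × 1.064619 = 622.1859
Value (long) = (F − K)·e^(−rT) = (622.1859 − 535.68) × 0.939303 = 81.2553
Value = ¥81.26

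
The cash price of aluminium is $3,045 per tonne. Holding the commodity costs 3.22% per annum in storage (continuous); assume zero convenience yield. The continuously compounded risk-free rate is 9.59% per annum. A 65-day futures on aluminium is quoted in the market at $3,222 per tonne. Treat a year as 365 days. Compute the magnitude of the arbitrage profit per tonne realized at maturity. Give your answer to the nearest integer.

$107 per tonne

Fair futures: F* = S·e^(carry·T), with carry = (r + u) = 0.0959 + 0.0322 = 0.1281
F* = 3045 · e^(0.1281 × 65/365) = 3045 · e^0.022812 = 3045 × 1.023074 = $3115.2603
Market $3222 > fair $3115.2603: forward overpriced → cash-and-carry (buy spot, short the forward).
At maturity, profit = |F_mkt − F*| = |3222 − 3115.2603| = $107 per tonne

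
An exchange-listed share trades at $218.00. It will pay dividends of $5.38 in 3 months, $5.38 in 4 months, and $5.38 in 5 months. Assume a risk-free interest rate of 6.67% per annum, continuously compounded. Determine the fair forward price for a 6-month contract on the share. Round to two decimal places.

$209.07

PV(dividends) I = 5.38·e^(−0.0667·3/12) + 5.38·e^(−0.0667·4/12) + 5.38·e^(−0.0667·5/12)
I = 5.2910 + 5.2617 + 5.2325 = 15.7852
F = (S − I)·e^(rT) = (218.00 − 15.7852) · e^(0.0667·6/12)
= 202.2148 · e^0.033350 = 202.2148 × 1.033912 = $209.07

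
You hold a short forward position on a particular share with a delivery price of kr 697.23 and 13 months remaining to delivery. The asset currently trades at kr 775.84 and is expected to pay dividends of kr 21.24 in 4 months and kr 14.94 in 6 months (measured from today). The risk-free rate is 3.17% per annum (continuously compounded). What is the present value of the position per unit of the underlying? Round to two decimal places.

-kr 66.43

PV(remaining dividends) I = 21.24·e^(−0.0317·4/12) + 14.94·e^(−0.0317·6/12) = 35.7218
Current forward F = (S − I)·e^(rT) = (775.84 − 35.7218)·e^(0.0317·13/12) = 740.1182 × 1.034938 = 765.9764
Value (long) = (F − K)·e^(−rT) = (765.9764 − 697.23) × 0.966241 = 66.4256
Short position value = −(long value) = -kr 66.43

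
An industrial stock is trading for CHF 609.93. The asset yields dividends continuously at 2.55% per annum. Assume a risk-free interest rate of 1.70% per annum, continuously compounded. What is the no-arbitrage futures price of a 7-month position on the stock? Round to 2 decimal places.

CHF 606.91

F = S·e^((r − q)T) = 609.93 · e^((0.0170 − 0.0255) × 7/12)
= 609.93 · e^-0.004958 = 609.93 × 0.995054
F = CHF 606.91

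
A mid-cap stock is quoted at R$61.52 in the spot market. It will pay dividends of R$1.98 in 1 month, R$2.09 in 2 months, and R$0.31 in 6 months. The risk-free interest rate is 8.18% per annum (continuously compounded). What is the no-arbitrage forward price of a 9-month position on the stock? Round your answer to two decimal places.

PV(dividends) I = 1.98·e^(−0.0818·1/12) + 2.09·e^(−0.0818·2/12) + 0.31·e^(−0.0818·6/12)
I = 1.9665 + 2.0617 + 0.2976 = 4.3258
F = (S − I)·e^(rT) = (61.52 − 4.3258) · e^(0.0818·9/12)
= 57.1942 · e^0.061350 = 57.1942 × 1.063271 = R$60.81

R$60.81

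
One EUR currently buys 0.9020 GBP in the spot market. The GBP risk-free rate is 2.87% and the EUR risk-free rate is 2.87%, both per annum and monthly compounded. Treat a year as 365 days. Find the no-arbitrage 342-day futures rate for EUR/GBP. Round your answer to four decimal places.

0.9020

By covered interest parity, F = S · (1+r_GBP/12)^(12T) / (1+r_EUR/12)^(12T)
= 0.9020 × 1.027223 / 1.027223 = 0.9020 × 1.000000
F = 0.9020 GBP per EUR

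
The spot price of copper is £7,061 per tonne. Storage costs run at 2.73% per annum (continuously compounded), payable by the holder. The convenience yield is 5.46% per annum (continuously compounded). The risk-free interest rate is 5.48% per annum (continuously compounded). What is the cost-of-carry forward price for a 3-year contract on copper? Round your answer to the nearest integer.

£7,668 per tonne

Net carry = r + u − y = 0.0548 + 0.0273 − 0.0546 = 0.0275
F = S·e^((r+u−y)T) = 7061 · e^(0.0275 × 3) = 7061 · e^0.082500
= 7061 × 1.085999 = £7,668 per tonne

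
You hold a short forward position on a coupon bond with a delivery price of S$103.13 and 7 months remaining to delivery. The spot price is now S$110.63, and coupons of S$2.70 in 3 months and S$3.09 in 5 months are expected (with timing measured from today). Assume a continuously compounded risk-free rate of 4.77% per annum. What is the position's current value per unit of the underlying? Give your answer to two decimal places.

-S$4.63

PV(remaining coupons) I = 2.70·e^(−0.0477·3/12) + 3.09·e^(−0.0477·5/12) = 5.6972
Current forward F = (S − I)·e^(rT) = (110.63 − 5.6972)·e^(0.0477·7/12) = 104.9328 × 1.028216 = 107.8936
Value (long) = (F − K)·e^(−rT) = (107.8936 − 103.13) × 0.972559 = 4.6329
Short position value = −(long value) = -S$4.63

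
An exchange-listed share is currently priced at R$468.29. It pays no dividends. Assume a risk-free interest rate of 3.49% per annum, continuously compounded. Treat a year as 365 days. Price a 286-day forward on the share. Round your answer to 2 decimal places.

F = S·e^(rT) = 468.29 · e^(0.0349 × 286/365)
= 468.29 · e^0.027346 = 468.29 × 1.027723
F = R$481.27

R$481.27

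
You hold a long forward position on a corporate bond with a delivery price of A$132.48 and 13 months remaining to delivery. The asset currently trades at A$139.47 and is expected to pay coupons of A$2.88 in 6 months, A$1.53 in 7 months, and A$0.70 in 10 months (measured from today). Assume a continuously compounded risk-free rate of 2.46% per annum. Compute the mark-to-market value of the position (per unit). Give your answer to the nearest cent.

A$5.44

PV(remaining coupons) I = 2.88·e^(−0.0246·6/12) + 1.53·e^(−0.0246·7/12) + 0.70·e^(−0.0246·10/12) = 5.0388
Current forward F = (S − I)·e^(rT) = (139.47 − 5.0388)·e^(0.0246·13/12) = 134.4312 × 1.027008 = 138.0619
Value (long) = (F − K)·e^(−rT) = (138.0619 − 132.48) × 0.973702 = 5.4351
Value = A$5.44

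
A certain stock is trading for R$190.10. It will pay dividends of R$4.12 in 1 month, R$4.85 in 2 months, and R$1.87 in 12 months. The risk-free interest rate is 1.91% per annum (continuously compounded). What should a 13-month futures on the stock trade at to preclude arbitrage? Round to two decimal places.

R$183.07

PV(dividends) I = 4.12·e^(−0.0191·1/12) + 4.85·e^(−0.0191·2/12) + 1.87·e^(−0.0191·12/12)
I = 4.1134 + 4.8346 + 1.8346 = 10.7826
F = (S − I)·e^(rT) = (190.10 − 10.7826) · e^(0.0191·13/12)
= 179.3174 · e^0.020692 = 179.3174 × 1.020908 = R$183.07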